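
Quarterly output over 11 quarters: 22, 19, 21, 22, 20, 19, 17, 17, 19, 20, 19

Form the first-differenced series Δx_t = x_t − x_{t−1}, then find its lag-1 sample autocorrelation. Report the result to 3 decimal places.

-0.028

First differences Δx: -3, 2, 1, -2, -1, -2, 0, 2, 1, -1
Mean of differences = -0.3000
Numerator Σ(Δx_t−Δx̄)(Δx_{t+1}−Δx̄) = -0.7900
Denominator Σ(Δx_t−Δx̄)² = 28.1000
r_1(Δx) = -0.7900 / 28.1000 = -0.028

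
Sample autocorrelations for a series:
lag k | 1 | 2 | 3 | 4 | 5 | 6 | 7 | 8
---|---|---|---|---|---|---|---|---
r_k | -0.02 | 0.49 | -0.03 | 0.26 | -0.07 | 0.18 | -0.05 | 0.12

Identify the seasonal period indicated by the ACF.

2

The largest autocorrelation is r_2 = 0.49, with weaker echoes at lags 4 (0.26) and 6 (0.18); the remaining lags stay at or below 0.12.
The dominant spike at lag 2 indicates a seasonal period of 2.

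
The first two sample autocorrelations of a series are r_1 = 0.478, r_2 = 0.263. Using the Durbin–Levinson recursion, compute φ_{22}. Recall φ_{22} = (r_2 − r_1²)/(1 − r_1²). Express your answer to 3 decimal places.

0.045

φ_{22} = (r_2 − r_1²) / (1 − r_1²)
r_1² = (0.478)² = 0.228484
Numerator = 0.263 − 0.2285 = 0.0345; denominator = 1 − 0.2285 = 0.7715
φ_{22} = 0.0345 / 0.7715 = 0.045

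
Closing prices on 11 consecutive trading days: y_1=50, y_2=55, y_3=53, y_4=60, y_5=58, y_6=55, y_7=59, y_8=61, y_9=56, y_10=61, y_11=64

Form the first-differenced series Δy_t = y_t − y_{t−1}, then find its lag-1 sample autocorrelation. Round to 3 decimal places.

-0.441

First differences Δy: 5, -2, 7, -2, -3, 4, 2, -5, 5, 3
Mean of differences = 1.4000
Numerator Σ(Δy_t−Δȳ)(Δy_{t+1}−Δȳ) = -66.3600
Denominator Σ(Δy_t−Δȳ)² = 150.4000
r_1(Δy) = -66.3600 / 150.4000 = -0.441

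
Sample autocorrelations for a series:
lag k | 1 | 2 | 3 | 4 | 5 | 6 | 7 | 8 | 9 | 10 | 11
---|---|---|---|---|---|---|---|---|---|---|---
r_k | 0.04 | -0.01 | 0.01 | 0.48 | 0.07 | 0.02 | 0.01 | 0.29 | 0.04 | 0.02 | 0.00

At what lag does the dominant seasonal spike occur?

The largest autocorrelation is r_4 = 0.48, with a weaker echo at lag 8 (0.29); the remaining lags stay at or below 0.07.
The dominant spike at lag 4 indicates a seasonal period of 4.

4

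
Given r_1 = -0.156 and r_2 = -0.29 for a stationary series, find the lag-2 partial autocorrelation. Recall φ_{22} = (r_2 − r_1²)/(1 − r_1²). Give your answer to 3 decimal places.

-0.322

φ_{22} = (r_2 − r_1²) / (1 − r_1²)
r_1² = (-0.156)² = 0.024336
Numerator = -0.29 − 0.0243 = -0.3143; denominator = 1 − 0.0243 = 0.9757
φ_{22} = -0.3143 / 0.9757 = -0.322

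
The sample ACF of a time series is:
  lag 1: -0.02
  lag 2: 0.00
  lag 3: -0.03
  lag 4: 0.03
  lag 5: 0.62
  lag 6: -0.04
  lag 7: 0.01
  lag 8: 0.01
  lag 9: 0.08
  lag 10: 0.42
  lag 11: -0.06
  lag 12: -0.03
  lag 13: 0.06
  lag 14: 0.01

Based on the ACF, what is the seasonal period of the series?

The largest autocorrelation is r_5 = 0.62, with a weaker echo at lag 10 (0.42); the remaining lags stay at or below 0.08.
The dominant spike at lag 5 indicates a seasonal period of 5.

5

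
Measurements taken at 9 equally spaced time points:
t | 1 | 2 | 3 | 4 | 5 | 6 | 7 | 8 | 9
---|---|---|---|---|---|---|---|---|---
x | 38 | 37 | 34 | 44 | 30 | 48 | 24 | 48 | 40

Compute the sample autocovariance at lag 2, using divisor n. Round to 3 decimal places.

Mean x̄ = (38 + 37 + 34 + 44 + 30 + 48 + 24 + 48 + 40)/9 = 38.1111
Σ_{t=1}^{7}(x_t−x̄)(x_{t+2}−x̄) = 271.0864
γ_2 = 271.0864 / 9 = 30.121

30.121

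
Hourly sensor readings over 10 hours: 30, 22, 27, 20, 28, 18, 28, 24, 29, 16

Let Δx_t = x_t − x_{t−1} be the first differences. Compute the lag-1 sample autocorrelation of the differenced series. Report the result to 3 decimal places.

-0.724

First differences Δx: -8, 5, -7, 8, -10, 10, -4, 5, -13
Mean of differences = -1.5556
Numerator Σ(Δx_t−Δx̄)(Δx_{t+1}−Δx̄) = -427.5309
Denominator Σ(Δx_t−Δx̄)² = 590.2222
r_1(Δx) = -427.5309 / 590.2222 = -0.724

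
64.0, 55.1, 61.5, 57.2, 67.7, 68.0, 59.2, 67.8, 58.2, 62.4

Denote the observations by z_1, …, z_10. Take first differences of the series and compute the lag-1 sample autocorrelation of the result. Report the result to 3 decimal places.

First differences Δz: -8.9, 6.4, -4.3, 10.5, 0.3, -8.8, 8.6, -9.6, 4.2
Mean of differences = -0.1778
Numerator Σ(Δz_t−Δz̄)(Δz_{t+1}−Δz̄) = -327.1605
Denominator Σ(Δz_t−Δz̄)² = 509.9156
r_1(Δz) = -327.1605 / 509.9156 = -0.642

-0.642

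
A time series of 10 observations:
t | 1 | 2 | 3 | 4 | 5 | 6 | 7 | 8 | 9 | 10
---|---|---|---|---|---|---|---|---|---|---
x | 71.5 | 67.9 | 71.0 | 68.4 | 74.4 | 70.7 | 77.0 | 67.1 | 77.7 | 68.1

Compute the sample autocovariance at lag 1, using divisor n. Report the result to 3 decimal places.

-8.467

Mean x̄ = (71.5 + 67.9 + 71.0 + 68.4 + 74.4 + 70.7 + 77.0 + 67.1 + 77.7 + 68.1)/10 = 71.3800
Σ_{t=1}^{9}(x_t−x̄)(x_{t+1}−x̄) = -84.6704
γ_1 = -84.6704 / 10 = -8.467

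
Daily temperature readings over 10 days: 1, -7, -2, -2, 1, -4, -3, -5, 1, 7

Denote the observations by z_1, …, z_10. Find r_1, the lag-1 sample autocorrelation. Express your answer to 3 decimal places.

0.035

Mean z̄ = (1 − 7 − 2 − 2 + 1 − 4 − 3 − 5 + 1 + 7)/10 = -1.3000
Numerator Σ_{t=1}^{9}(z_t−z̄)(z_{t+1}−z̄) = 5.0100
Denominator Σ(z_t−z̄)² = 142.1000
r_1 = 5.0100 / 142.1000 = 0.035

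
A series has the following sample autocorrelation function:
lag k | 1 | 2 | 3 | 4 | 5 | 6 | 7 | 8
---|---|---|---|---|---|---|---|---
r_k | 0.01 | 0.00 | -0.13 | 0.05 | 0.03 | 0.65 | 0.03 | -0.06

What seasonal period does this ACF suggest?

6

The largest autocorrelation is r_6 = 0.65; the remaining lags stay at or below 0.05.
The dominant spike at lag 6 indicates a seasonal period of 6.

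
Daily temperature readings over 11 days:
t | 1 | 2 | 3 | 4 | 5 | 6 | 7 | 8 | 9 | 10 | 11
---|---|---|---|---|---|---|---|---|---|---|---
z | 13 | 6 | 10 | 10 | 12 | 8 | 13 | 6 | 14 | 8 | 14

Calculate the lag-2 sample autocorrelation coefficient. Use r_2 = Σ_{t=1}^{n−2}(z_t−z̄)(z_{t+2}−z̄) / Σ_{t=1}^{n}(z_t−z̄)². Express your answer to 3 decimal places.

0.526

Mean z̄ = (13 + 6 + 10 + 10 + 12 + 8 + 13 + 6 + 14 + 8 + 14)/11 = 10.3636
Numerator Σ_{t=1}^{9}(z_t−z̄)(z_{t+2}−z̄) = 48.6446
Denominator Σ(z_t−z̄)² = 92.5455
r_2 = 48.6446 / 92.5455 = 0.526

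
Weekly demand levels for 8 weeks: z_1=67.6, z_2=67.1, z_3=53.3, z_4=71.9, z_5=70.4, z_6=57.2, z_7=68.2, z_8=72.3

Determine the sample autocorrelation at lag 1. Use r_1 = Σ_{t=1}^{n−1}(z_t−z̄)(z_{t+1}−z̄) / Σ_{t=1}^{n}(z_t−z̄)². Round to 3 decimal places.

Mean z̄ = (67.6 + 67.1 + 53.3 + 71.9 + 70.4 + 57.2 + 68.2 + 72.3)/8 = 66.0000
Deviations from mean: 1.6000, 1.1000, -12.7000, 5.9000, 4.4000, -8.8000, 2.2000, 6.3000
Σ(z_t−z̄)(z_{t+1}−z̄) = (1.7600) + (-13.9700) + (-74.9300) + (25.9600) + (-38.7200) + (-19.3600) + (13.8600) = -105.4000
Denominator Σ(z_t−z̄)² = 341.2000
r_1 = -105.4000 / 341.2000 = -0.309

-0.309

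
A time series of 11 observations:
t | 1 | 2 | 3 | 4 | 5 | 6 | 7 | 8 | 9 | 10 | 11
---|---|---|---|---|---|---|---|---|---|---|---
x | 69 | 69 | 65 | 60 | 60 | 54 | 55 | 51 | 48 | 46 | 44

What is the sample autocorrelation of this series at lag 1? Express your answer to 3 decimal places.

Mean x̄ = (69 + 69 + 65 + 60 + 60 + 54 + 55 + 51 + 48 + 46 + 44)/11 = 56.4545
Numerator Σ_{t=1}^{10}(x_t−x̄)(x_{t+1}−x̄) = 574.9752
Denominator Σ(x_t−x̄)² = 786.7273
r_1 = 574.9752 / 786.7273 = 0.731

0.731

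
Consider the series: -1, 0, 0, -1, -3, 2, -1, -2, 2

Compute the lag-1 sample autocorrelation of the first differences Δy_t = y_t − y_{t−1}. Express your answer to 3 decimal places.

First differences Δy: 1, 0, -1, -2, 5, -3, -1, 4
Mean of differences = 0.3750
Numerator Σ(Δy_t−Δȳ)(Δy_{t+1}−Δȳ) = -23.3906
Denominator Σ(Δy_t−Δȳ)² = 55.8750
r_1(Δy) = -23.3906 / 55.8750 = -0.419

-0.419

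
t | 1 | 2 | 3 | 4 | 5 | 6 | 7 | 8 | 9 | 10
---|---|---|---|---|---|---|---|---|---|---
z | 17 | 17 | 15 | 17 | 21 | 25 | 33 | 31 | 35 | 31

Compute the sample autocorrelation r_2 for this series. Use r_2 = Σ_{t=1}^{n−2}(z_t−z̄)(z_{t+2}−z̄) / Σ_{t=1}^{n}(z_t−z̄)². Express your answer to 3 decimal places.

Mean z̄ = (17 + 17 + 15 + 17 + 21 + 25 + 33 + 31 + 35 + 31)/10 = 24.2000
Numerator Σ_{t=1}^{8}(z_t−z̄)(z_{t+2}−z̄) = 260.3200
Denominator Σ(z_t−z̄)² = 537.6000
r_2 = 260.3200 / 537.6000 = 0.484

0.484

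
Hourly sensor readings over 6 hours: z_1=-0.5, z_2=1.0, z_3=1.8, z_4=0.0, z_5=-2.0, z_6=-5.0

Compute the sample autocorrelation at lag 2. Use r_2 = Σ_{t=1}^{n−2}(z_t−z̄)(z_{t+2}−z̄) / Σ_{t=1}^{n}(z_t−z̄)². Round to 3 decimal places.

Mean z̄ = (-0.5 + 1.0 + 1.8 + 0.0 − 2.0 − 5.0)/6 = -0.7833
Deviations from mean: 0.2833, 1.7833, 2.5833, 0.7833, -1.2167, -4.2167
Σ(z_t−z̄)(z_{t+2}−z̄) = (0.7319) + (1.3969) + (-3.1431) + (-3.3031) = -4.3172
Denominator Σ(z_t−z̄)² = 29.8083
r_2 = -4.3172 / 29.8083 = -0.145

-0.145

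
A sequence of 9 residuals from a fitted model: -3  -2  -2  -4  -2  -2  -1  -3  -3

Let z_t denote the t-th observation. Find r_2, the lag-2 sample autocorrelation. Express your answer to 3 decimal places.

Mean z̄ = (-3 − 2 − 2 − 4 − 2 − 2 − 1 − 3 − 3)/9 = -2.4444
Numerator Σ_{t=1}^{7}(z_t−z̄)(z_{t+2}−z̄) = -1.8395
Denominator Σ(z_t−z̄)² = 6.2222
r_2 = -1.8395 / 6.2222 = -0.296

-0.296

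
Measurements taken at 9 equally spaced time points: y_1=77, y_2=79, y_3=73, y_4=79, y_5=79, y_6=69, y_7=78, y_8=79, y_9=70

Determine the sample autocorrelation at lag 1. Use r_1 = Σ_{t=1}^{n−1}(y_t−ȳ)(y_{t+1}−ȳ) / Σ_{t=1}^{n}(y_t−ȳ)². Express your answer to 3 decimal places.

-0.390

Mean ȳ = (77 + 79 + 73 + 79 + 79 + 69 + 78 + 79 + 70)/9 = 75.8889
Numerator Σ_{t=1}^{8}(y_t−ȳ)(y_{t+1}−ȳ) = -52.5679
Denominator Σ(y_t−ȳ)² = 134.8889
r_1 = -52.5679 / 134.8889 = -0.390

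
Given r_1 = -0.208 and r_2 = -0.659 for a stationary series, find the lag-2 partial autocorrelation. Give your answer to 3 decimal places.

φ_{22} = (r_2 − r_1²) / (1 − r_1²)
r_1² = (-0.208)² = 0.043264
Numerator = -0.659 − 0.0433 = -0.7023; denominator = 1 − 0.0433 = 0.9567
φ_{22} = -0.7023 / 0.9567 = -0.734

-0.734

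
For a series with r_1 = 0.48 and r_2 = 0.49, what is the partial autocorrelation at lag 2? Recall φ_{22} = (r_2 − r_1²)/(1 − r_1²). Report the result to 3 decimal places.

0.337

φ_{22} = (r_2 − r_1²) / (1 − r_1²)
r_1² = (0.48)² = 0.2304
Numerator = 0.49 − 0.2304 = 0.2596; denominator = 1 − 0.2304 = 0.7696
φ_{22} = 0.2596 / 0.7696 = 0.337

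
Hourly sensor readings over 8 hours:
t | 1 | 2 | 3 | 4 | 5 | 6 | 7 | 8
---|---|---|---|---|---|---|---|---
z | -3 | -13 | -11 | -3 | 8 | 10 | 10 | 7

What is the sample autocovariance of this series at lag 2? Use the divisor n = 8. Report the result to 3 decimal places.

Mean z̄ = (-3 − 13 − 11 − 3 + 8 + 10 + 10 + 7)/8 = 0.6250
Σ_{t=1}^{6}(z_t−z̄)(z_{t+2}−z̄) = 100.7188
γ_2 = 100.7188 / 8 = 12.590

12.590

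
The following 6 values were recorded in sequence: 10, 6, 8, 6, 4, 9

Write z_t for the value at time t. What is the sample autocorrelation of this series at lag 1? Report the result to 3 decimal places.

Mean z̄ = (10 + 6 + 8 + 6 + 4 + 9)/6 = 7.1667
Deviations from mean: 2.8333, -1.1667, 0.8333, -1.1667, -3.1667, 1.8333
Numerator Σ_{t=1}^{5}(z_t−z̄)(z_{t+1}−z̄) = -7.3611
Denominator Σ(z_t−z̄)² = 24.8333
r_1 = -7.3611 / 24.8333 = -0.296

-0.296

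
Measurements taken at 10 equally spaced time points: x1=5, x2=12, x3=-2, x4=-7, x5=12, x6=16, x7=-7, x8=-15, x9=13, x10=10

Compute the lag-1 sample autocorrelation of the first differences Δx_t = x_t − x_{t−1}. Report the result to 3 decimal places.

First differences Δx: 7, -14, -5, 19, 4, -23, -8, 28, -3
Mean of differences = 0.5556
Numerator Σ(Δx_t−Δx̄)(Δx_{t+1}−Δx̄) = -263.8642
Denominator Σ(Δx_t−Δx̄)² = 2030.2222
r_1(Δx) = -263.8642 / 2030.2222 = -0.130

-0.130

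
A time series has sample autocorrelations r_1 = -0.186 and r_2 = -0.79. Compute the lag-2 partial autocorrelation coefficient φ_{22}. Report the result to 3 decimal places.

φ_{22} = (r_2 − r_1²) / (1 − r_1²)
r_1² = (-0.186)² = 0.034596
Numerator = -0.79 − 0.0346 = -0.8246; denominator = 1 − 0.0346 = 0.9654
φ_{22} = -0.8246 / 0.9654 = -0.854

-0.854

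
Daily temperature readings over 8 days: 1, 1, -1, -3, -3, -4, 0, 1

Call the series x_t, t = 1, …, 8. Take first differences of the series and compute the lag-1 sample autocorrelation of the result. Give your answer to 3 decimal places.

0.154

First differences Δx: 0, -2, -2, 0, -1, 4, 1
Mean of differences = 0.0000
Numerator Σ(Δx_t−Δx̄)(Δx_{t+1}−Δx̄) = 4.0000
Denominator Σ(Δx_t−Δx̄)² = 26.0000
r_1(Δx) = 4.0000 / 26.0000 = 0.154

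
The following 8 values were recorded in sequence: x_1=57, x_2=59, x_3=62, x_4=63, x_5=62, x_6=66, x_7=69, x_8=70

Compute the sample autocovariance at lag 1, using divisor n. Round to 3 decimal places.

10.406

Mean x̄ = (57 + 59 + 62 + 63 + 62 + 66 + 69 + 70)/8 = 63.5000
Σ_{t=1}^{7}(x_t−x̄)(x_{t+1}−x̄) = 83.2500
γ_1 = 83.2500 / 8 = 10.406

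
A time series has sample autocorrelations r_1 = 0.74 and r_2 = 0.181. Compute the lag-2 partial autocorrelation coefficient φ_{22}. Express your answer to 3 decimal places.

-0.810

φ_{22} = (r_2 − r_1²) / (1 − r_1²)
r_1² = (0.74)² = 0.5476
Numerator = 0.181 − 0.5476 = -0.3666; denominator = 1 − 0.5476 = 0.4524
φ_{22} = -0.3666 / 0.4524 = -0.810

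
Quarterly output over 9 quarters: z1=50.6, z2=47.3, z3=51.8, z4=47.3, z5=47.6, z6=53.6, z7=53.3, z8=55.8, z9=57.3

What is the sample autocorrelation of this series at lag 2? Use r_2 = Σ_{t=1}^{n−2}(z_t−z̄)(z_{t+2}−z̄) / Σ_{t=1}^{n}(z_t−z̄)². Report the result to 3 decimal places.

0.183

Mean z̄ = (50.6 + 47.3 + 51.8 + 47.3 + 47.6 + 53.6 + 53.3 + 55.8 + 57.3)/9 = 51.6222
Σ(z_t−z̄)(z_{t+2}−z̄) = (-0.1817) + (18.6816) + (-0.7151) + (-8.5484) + (-6.7484) + (8.2627) + (9.5260) = 20.2768
Denominator Σ(z_t−z̄)² = 111.0356
r_2 = 20.2768 / 111.0356 = 0.183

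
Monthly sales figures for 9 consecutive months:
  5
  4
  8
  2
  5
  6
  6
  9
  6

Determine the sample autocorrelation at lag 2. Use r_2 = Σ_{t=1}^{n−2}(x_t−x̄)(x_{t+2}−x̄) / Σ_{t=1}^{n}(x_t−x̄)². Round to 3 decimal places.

Mean x̄ = (5 + 4 + 8 + 2 + 5 + 6 + 6 + 9 + 6)/9 = 5.6667
Σ(x_t−x̄)(x_{t+2}−x̄) = (-1.5556) + (6.1111) + (-1.5556) + (-1.2222) + (-0.2222) + (1.1111) + (0.1111) = 2.7778
Denominator Σ(x_t−x̄)² = 34.0000
r_2 = 2.7778 / 34.0000 = 0.082

0.082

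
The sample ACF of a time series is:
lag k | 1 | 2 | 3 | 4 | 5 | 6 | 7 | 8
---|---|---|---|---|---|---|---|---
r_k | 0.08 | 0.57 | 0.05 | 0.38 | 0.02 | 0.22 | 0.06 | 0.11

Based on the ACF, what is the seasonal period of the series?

The largest autocorrelation is r_2 = 0.57, with weaker echoes at lags 4 (0.38) and 6 (0.22); the remaining lags stay at or below 0.11.
The dominant spike at lag 2 indicates a seasonal period of 2.

2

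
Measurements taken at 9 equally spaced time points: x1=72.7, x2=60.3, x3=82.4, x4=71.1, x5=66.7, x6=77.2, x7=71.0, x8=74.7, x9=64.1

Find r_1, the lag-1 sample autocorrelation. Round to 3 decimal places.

Mean x̄ = (72.7 + 60.3 + 82.4 + 71.1 + 66.7 + 77.2 + 71.0 + 74.7 + 64.1)/9 = 71.1333
Numerator Σ_{t=1}^{8}(x_t−x̄)(x_{t+1}−x̄) = -192.5211
Denominator Σ(x_t−x̄)² = 365.4200
r_1 = -192.5211 / 365.4200 = -0.527

-0.527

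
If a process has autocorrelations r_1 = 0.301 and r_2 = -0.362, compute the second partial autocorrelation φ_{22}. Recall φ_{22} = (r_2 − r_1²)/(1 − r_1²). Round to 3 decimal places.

-0.498

φ_{22} = (r_2 − r_1²) / (1 − r_1²)
r_1² = (0.301)² = 0.090601
Numerator = -0.362 − 0.0906 = -0.4526; denominator = 1 − 0.0906 = 0.9094
φ_{22} = -0.4526 / 0.9094 = -0.498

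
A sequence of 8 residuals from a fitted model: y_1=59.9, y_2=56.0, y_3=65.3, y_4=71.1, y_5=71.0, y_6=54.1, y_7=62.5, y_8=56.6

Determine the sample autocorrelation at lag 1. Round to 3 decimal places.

0.086

Mean ȳ = (59.9 + 56.0 + 65.3 + 71.1 + 71.0 + 54.1 + 62.5 + 56.6)/8 = 62.0625
Numerator Σ_{t=1}^{7}(y_t−ȳ)(y_{t+1}−ȳ) = 26.4761
Denominator Σ(y_t−ȳ)² = 306.8988
r_1 = 26.4761 / 306.8988 = 0.086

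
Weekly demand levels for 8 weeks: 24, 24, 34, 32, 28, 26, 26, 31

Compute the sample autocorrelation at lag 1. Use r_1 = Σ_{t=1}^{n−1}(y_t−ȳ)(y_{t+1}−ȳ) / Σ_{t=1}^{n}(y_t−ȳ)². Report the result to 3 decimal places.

0.136

Mean ȳ = (24 + 24 + 34 + 32 + 28 + 26 + 26 + 31)/8 = 28.1250
Deviations from mean: -4.1250, -4.1250, 5.8750, 3.8750, -0.1250, -2.1250, -2.1250, 2.8750
Numerator Σ_{t=1}^{7}(y_t−ȳ)(y_{t+1}−ȳ) = 13.7344
Denominator Σ(y_t−ȳ)² = 100.8750
r_1 = 13.7344 / 100.8750 = 0.136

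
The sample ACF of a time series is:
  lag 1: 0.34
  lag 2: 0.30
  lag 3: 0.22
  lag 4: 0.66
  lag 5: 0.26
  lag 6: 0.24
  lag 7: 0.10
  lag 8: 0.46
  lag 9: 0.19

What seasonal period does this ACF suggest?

4

The largest autocorrelation is r_4 = 0.66, with a weaker echo at lag 8 (0.46); the remaining lags stay at or below 0.34. The elevated value at lag 1 (0.34), dropping to 0.30 at lag 2, reflects decaying short-term dependence rather than seasonality.
The dominant spike at lag 4 indicates a seasonal period of 4.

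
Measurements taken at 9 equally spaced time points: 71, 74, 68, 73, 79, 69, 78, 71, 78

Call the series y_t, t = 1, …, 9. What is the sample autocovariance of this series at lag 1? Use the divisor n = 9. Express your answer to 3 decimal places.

Mean ȳ = (71 + 74 + 68 + 73 + 79 + 69 + 78 + 71 + 78)/9 = 73.4444
Σ_{t=1}^{8}(y_t−ȳ)(y_{t+1}−ȳ) = -71.6420
γ_1 = -71.6420 / 9 = -7.960

-7.960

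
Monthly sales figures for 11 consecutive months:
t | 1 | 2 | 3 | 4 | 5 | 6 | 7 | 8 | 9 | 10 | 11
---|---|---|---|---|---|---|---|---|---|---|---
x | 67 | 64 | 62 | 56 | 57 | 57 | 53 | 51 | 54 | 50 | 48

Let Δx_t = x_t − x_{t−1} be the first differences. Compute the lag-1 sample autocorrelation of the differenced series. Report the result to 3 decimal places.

-0.321

First differences Δx: -3, -2, -6, 1, 0, -4, -2, 3, -4, -2
Mean of differences = -1.9000
Numerator Σ(Δx_t−Δx̄)(Δx_{t+1}−Δx̄) = -20.2100
Denominator Σ(Δx_t−Δx̄)² = 62.9000
r_1(Δx) = -20.2100 / 62.9000 = -0.321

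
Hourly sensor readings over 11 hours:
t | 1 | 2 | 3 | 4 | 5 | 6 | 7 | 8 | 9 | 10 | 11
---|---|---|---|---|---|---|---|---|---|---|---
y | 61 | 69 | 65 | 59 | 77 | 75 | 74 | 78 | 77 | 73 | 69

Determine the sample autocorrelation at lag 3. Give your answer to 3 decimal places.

Mean ȳ = (61 + 69 + 65 + 59 + 77 + 75 + 74 + 78 + 77 + 73 + 69)/11 = 70.6364
Numerator Σ_{t=1}^{8}(y_t−ȳ)(y_{t+3}−ȳ) = 108.5124
Denominator Σ(y_t−ȳ)² = 436.5455
r_3 = 108.5124 / 436.5455 = 0.249

0.249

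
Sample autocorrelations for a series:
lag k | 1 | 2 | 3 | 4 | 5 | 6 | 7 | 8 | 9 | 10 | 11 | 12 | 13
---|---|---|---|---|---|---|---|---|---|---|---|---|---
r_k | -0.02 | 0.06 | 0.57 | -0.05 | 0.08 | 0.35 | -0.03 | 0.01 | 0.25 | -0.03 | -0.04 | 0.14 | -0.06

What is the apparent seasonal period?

The largest autocorrelation is r_3 = 0.57, with weaker echoes at lags 6 (0.35) and 9 (0.25); the remaining lags stay at or below 0.14.
The dominant spike at lag 3 indicates a seasonal period of 3.

3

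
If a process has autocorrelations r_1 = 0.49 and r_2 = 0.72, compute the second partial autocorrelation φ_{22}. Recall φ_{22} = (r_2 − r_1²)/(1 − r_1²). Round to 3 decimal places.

0.632

φ_{22} = (r_2 − r_1²) / (1 − r_1²)
r_1² = (0.49)² = 0.2401
Numerator = 0.72 − 0.2401 = 0.4799; denominator = 1 − 0.2401 = 0.7599
φ_{22} = 0.4799 / 0.7599 = 0.632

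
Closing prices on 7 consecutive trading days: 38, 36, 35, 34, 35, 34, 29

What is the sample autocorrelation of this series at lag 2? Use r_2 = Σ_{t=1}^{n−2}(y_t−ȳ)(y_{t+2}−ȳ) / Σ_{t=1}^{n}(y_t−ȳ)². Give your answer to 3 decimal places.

-0.027

Mean ȳ = (38 + 36 + 35 + 34 + 35 + 34 + 29)/7 = 34.4286
Numerator Σ_{t=1}^{5}(y_t−ȳ)(y_{t+2}−ȳ) = -1.2245
Denominator Σ(y_t−ȳ)² = 45.7143
r_2 = -1.2245 / 45.7143 = -0.027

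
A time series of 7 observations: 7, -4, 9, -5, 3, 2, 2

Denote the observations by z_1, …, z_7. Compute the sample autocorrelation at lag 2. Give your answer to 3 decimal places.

Mean z̄ = (7 − 4 + 9 − 5 + 3 + 2 + 2)/7 = 2.0000
Deviations from mean: 5.0000, -6.0000, 7.0000, -7.0000, 1.0000, 0.0000, 0.0000
Σ(z_t−z̄)(z_{t+2}−z̄) = (35.0000) + (42.0000) + (7.0000) + (0.0000) + (0.0000) = 84.0000
Denominator Σ(z_t−z̄)² = 160.0000
r_2 = 84.0000 / 160.0000 = 0.525

0.525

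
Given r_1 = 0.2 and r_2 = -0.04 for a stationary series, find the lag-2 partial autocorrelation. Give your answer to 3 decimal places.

-0.083

φ_{22} = (r_2 − r_1²) / (1 − r_1²)
r_1² = (0.2)² = 0.04
Numerator = -0.04 − 0.0400 = -0.0800; denominator = 1 − 0.0400 = 0.9600
φ_{22} = -0.0800 / 0.9600 = -0.083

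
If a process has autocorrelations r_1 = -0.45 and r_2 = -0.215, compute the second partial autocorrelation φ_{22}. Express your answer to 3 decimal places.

-0.524

φ_{22} = (r_2 − r_1²) / (1 − r_1²)
r_1² = (-0.45)² = 0.2025
Numerator = -0.215 − 0.2025 = -0.4175; denominator = 1 − 0.2025 = 0.7975
φ_{22} = -0.4175 / 0.7975 = -0.524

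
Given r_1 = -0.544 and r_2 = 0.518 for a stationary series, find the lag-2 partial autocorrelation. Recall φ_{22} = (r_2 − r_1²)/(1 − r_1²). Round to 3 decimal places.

0.315

φ_{22} = (r_2 − r_1²) / (1 − r_1²)
r_1² = (-0.544)² = 0.295936
Numerator = 0.518 − 0.2959 = 0.2221; denominator = 1 − 0.2959 = 0.7041
φ_{22} = 0.2221 / 0.7041 = 0.315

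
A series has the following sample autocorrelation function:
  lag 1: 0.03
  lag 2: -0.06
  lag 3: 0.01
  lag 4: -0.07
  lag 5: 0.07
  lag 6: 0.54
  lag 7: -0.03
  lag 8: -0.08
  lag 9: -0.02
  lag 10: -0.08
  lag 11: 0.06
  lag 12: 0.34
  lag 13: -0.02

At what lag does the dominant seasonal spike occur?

6

The largest autocorrelation is r_6 = 0.54, with a weaker echo at lag 12 (0.34); the remaining lags stay at or below 0.07.
The dominant spike at lag 6 indicates a seasonal period of 6.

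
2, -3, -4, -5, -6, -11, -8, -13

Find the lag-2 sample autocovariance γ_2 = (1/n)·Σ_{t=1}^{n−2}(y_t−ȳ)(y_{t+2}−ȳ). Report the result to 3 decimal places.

6.125

Mean ȳ = (2 − 3 − 4 − 5 − 6 − 11 − 8 − 13)/8 = -6.0000
Deviations: 8.0000, 3.0000, 2.0000, 1.0000, 0.0000, -5.0000, -2.0000, -7.0000
Σ_{t=1}^{6}(y_t−ȳ)(y_{t+2}−ȳ) = 49.0000
γ_2 = 49.0000 / 8 = 6.125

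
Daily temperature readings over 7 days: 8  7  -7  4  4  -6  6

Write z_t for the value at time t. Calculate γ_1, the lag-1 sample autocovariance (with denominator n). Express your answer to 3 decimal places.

Mean z̄ = (8 + 7 − 7 + 4 + 4 − 6 + 6)/7 = 2.2857
Σ_{t=1}^{6}(z_t−z̄)(z_{t+1}−z̄) = -74.7959
γ_1 = -74.7959 / 7 = -10.685

-10.685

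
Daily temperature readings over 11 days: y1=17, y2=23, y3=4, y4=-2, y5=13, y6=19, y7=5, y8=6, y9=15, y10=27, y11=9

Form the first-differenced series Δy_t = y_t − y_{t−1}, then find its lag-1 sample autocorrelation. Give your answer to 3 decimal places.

-0.136

First differences Δy: 6, -19, -6, 15, 6, -14, 1, 9, 12, -18
Mean of differences = -0.8000
Numerator Σ(Δy_t−Δȳ)(Δy_{t+1}−Δȳ) = -194.4400
Denominator Σ(Δy_t−Δȳ)² = 1433.6000
r_1(Δy) = -194.4400 / 1433.6000 = -0.136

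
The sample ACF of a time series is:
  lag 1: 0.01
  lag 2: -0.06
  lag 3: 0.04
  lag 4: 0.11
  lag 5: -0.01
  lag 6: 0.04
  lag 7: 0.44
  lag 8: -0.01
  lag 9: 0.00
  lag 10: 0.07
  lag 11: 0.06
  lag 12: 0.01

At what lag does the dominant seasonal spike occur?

7

The largest autocorrelation is r_7 = 0.44; the remaining lags stay at or below 0.11.
The dominant spike at lag 7 indicates a seasonal period of 7.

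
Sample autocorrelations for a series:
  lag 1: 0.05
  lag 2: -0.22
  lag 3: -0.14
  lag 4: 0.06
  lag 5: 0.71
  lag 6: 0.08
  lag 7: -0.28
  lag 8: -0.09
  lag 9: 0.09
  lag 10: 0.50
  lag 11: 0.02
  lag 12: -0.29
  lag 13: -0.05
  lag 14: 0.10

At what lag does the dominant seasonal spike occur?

The largest autocorrelation is r_5 = 0.71, with a weaker echo at lag 10 (0.50); the remaining lags stay at or below 0.10.
The dominant spike at lag 5 indicates a seasonal period of 5.

5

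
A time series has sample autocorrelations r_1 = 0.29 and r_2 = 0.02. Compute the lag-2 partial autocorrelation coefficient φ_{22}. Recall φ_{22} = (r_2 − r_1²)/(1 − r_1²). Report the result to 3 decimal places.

φ_{22} = (r_2 − r_1²) / (1 − r_1²)
r_1² = (0.29)² = 0.0841
Numerator = 0.02 − 0.0841 = -0.0641; denominator = 1 − 0.0841 = 0.9159
φ_{22} = -0.0641 / 0.9159 = -0.070

-0.070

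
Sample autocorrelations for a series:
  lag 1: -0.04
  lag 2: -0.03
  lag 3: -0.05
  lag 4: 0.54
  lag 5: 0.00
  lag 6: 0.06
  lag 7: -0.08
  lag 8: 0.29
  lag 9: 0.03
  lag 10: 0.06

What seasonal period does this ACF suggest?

4

The largest autocorrelation is r_4 = 0.54, with a weaker echo at lag 8 (0.29); the remaining lags stay at or below 0.06.
The dominant spike at lag 4 indicates a seasonal period of 4.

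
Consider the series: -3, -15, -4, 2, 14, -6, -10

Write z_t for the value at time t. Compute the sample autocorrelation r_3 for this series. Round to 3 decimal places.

-0.455

Mean z̄ = (-3 − 15 − 4 + 2 + 14 − 6 − 10)/7 = -3.1429
Deviations from mean: 0.1429, -11.8571, -0.8571, 5.1429, 17.1429, -2.8571, -6.8571
Numerator Σ_{t=1}^{4}(z_t−z̄)(z_{t+3}−z̄) = -235.3469
Denominator Σ(z_t−z̄)² = 516.8571
r_3 = -235.3469 / 516.8571 = -0.455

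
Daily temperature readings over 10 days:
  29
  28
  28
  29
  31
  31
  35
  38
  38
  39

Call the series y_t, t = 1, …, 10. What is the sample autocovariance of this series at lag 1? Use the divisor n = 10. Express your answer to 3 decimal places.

13.544

Mean ȳ = (29 + 28 + 28 + 29 + 31 + 31 + 35 + 38 + 38 + 39)/10 = 32.6000
Σ_{t=1}^{9}(y_t−ȳ)(y_{t+1}−ȳ) = 135.4400
γ_1 = 135.4400 / 10 = 13.544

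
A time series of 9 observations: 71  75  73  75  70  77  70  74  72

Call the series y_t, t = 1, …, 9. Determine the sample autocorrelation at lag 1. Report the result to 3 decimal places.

Mean ȳ = (71 + 75 + 73 + 75 + 70 + 77 + 70 + 74 + 72)/9 = 73.0000
Numerator Σ_{t=1}^{8}(y_t−ȳ)(y_{t+1}−ȳ) = -38.0000
Denominator Σ(y_t−ȳ)² = 48.0000
r_1 = -38.0000 / 48.0000 = -0.792

-0.792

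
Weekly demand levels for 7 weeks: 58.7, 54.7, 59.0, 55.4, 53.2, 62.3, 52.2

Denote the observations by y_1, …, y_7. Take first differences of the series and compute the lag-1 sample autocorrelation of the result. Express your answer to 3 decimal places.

First differences Δy: -4.0, 4.3, -3.6, -2.2, 9.1, -10.1
Mean of differences = -1.0833
Numerator Σ(Δy_t−Δȳ)(Δy_{t+1}−Δȳ) = -129.6303
Denominator Σ(Δy_t−Δȳ)² = 230.0683
r_1(Δy) = -129.6303 / 230.0683 = -0.563

-0.563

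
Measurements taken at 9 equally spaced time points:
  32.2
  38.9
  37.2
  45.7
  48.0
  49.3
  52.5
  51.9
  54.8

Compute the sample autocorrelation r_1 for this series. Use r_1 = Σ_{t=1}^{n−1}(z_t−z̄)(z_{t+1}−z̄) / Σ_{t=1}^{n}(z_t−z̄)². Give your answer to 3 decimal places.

0.578

Mean z̄ = (32.2 + 38.9 + 37.2 + 45.7 + 48.0 + 49.3 + 52.5 + 51.9 + 54.8)/9 = 45.6111
Numerator Σ_{t=1}^{8}(z_t−z̄)(z_{t+1}−z̄) = 281.2521
Denominator Σ(z_t−z̄)² = 486.4089
r_1 = 281.2521 / 486.4089 = 0.578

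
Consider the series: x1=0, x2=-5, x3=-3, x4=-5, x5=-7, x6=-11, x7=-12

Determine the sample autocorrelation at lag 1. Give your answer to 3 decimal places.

0.421

Mean x̄ = (0 − 5 − 3 − 5 − 7 − 11 − 12)/7 = -6.1429
Deviations from mean: 6.1429, 1.1429, 3.1429, 1.1429, -0.8571, -4.8571, -5.8571
Σ(x_t−x̄)(x_{t+1}−x̄) = (7.0204) + (3.5918) + (3.5918) + (-0.9796) + (4.1633) + (28.4490) = 45.8367
Denominator Σ(x_t−x̄)² = 108.8571
r_1 = 45.8367 / 108.8571 = 0.421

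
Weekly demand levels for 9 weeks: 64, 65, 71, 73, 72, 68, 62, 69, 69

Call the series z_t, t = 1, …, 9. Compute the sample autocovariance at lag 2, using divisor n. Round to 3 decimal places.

-5.077

Mean z̄ = (64 + 65 + 71 + 73 + 72 + 68 + 62 + 69 + 69)/9 = 68.1111
Σ_{t=1}^{7}(z_t−z̄)(z_{t+2}−z̄) = -45.6914
γ_2 = -45.6914 / 9 = -5.077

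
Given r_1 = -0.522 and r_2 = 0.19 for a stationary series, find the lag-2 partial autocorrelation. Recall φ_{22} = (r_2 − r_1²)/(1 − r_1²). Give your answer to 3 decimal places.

φ_{22} = (r_2 − r_1²) / (1 − r_1²)
r_1² = (-0.522)² = 0.272484
Numerator = 0.19 − 0.2725 = -0.0825; denominator = 1 − 0.2725 = 0.7275
φ_{22} = -0.0825 / 0.7275 = -0.113

-0.113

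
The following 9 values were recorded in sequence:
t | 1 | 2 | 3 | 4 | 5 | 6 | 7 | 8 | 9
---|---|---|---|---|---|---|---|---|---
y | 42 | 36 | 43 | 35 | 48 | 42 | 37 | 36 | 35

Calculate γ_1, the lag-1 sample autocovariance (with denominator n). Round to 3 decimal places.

Mean ȳ = (42 + 36 + 43 + 35 + 48 + 42 + 37 + 36 + 35)/9 = 39.3333
Σ_{t=1}^{8}(y_t−ȳ)(y_{t+1}−ȳ) = -35.4444
γ_1 = -35.4444 / 9 = -3.938

-3.938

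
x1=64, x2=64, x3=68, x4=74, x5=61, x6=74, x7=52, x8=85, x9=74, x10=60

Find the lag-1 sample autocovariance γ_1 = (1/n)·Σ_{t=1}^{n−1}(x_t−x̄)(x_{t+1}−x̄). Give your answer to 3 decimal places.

Mean x̄ = (64 + 64 + 68 + 74 + 61 + 74 + 52 + 85 + 74 + 60)/10 = 67.6000
Σ_{t=1}^{9}(x_t−x̄)(x_{t+1}−x̄) = -378.9600
γ_1 = -378.9600 / 10 = -37.896

-37.896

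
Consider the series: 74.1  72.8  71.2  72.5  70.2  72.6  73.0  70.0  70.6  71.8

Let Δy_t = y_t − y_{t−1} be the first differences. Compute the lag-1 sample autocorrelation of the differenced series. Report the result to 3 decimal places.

-0.382

First differences Δy: -1.3, -1.6, 1.3, -2.3, 2.4, 0.4, -3.0, 0.6, 1.2
Mean of differences = -0.2556
Numerator Σ(Δy_t−Δȳ)(Δy_{t+1}−Δȳ) = -10.4575
Denominator Σ(Δy_t−Δȳ)² = 27.3622
r_1(Δy) = -10.4575 / 27.3622 = -0.382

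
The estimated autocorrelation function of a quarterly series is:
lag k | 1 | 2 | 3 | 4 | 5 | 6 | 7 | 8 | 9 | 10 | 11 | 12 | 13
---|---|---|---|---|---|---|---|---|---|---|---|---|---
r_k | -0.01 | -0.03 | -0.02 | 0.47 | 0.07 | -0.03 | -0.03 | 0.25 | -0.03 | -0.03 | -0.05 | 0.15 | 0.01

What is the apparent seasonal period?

The largest autocorrelation is r_4 = 0.47, with weaker echoes at lags 8 (0.25) and 12 (0.15); the remaining lags stay at or below 0.07.
The dominant spike at lag 4 indicates a seasonal period of 4.

4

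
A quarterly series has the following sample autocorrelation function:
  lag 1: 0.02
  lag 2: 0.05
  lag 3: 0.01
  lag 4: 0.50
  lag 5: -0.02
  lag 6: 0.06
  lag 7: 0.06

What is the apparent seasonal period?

The largest autocorrelation is r_4 = 0.50; the remaining lags stay at or below 0.06.
The dominant spike at lag 4 indicates a seasonal period of 4.

4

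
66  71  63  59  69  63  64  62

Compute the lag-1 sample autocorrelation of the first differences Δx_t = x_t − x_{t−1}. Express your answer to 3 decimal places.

-0.494

First differences Δx: 5, -8, -4, 10, -6, 1, -2
Mean of differences = -0.5714
Numerator Σ(Δx_t−Δx̄)(Δx_{t+1}−Δx̄) = -120.3265
Denominator Σ(Δx_t−Δx̄)² = 243.7143
r_1(Δx) = -120.3265 / 243.7143 = -0.494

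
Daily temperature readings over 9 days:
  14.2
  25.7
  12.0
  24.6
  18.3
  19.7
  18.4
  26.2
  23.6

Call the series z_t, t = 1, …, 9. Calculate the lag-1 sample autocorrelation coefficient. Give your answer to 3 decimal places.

-0.537

Mean z̄ = (14.2 + 25.7 + 12.0 + 24.6 + 18.3 + 19.7 + 18.4 + 26.2 + 23.6)/9 = 20.3000
Numerator Σ_{t=1}^{8}(z_t−z̄)(z_{t+1}−z̄) = -111.4500
Denominator Σ(z_t−z̄)² = 207.4200
r_1 = -111.4500 / 207.4200 = -0.537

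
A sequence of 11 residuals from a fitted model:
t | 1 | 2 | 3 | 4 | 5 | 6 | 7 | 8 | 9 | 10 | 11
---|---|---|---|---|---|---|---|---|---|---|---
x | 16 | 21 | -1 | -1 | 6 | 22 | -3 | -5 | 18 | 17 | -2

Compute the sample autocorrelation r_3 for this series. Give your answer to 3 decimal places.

0.062

Mean x̄ = (16 + 21 − 1 − 1 + 6 + 22 − 3 − 5 + 18 + 17 − 2)/11 = 8.0000
Numerator Σ_{t=1}^{8}(x_t−x̄)(x_{t+3}−x̄) = 72.0000
Denominator Σ(x_t−x̄)² = 1166.0000
r_3 = 72.0000 / 1166.0000 = 0.062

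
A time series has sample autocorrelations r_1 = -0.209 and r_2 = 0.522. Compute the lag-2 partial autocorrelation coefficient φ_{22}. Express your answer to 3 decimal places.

φ_{22} = (r_2 − r_1²) / (1 − r_1²)
r_1² = (-0.209)² = 0.043681
Numerator = 0.522 − 0.0437 = 0.4783; denominator = 1 − 0.0437 = 0.9563
φ_{22} = 0.4783 / 0.9563 = 0.500

0.500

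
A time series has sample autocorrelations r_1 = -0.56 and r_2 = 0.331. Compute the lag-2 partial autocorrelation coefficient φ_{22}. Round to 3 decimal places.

φ_{22} = (r_2 − r_1²) / (1 − r_1²)
r_1² = (-0.56)² = 0.3136
Numerator = 0.331 − 0.3136 = 0.0174; denominator = 1 − 0.3136 = 0.6864
φ_{22} = 0.0174 / 0.6864 = 0.025

0.025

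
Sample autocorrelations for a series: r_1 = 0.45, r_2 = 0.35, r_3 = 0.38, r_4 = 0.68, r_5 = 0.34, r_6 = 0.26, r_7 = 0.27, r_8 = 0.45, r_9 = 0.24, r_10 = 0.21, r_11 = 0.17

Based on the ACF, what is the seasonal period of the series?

4

The largest autocorrelation is r_4 = 0.68; the remaining lags stay at or below 0.45. The elevated value at lag 1 (0.45), dropping to 0.35 at lag 2, reflects decaying short-term dependence rather than seasonality.
The dominant spike at lag 4 indicates a seasonal period of 4.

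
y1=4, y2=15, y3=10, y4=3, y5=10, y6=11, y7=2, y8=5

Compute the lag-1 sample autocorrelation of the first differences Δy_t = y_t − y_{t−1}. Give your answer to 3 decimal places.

First differences Δy: 11, -5, -7, 7, 1, -9, 3
Mean of differences = 0.1429
Numerator Σ(Δy_t−Δȳ)(Δy_{t+1}−Δȳ) = -96.1633
Denominator Σ(Δy_t−Δȳ)² = 334.8571
r_1(Δy) = -96.1633 / 334.8571 = -0.287

-0.287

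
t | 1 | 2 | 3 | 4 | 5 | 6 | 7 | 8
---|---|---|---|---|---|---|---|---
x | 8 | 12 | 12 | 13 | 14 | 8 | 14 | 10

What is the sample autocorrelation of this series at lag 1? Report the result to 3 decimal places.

-0.424

Mean x̄ = (8 + 12 + 12 + 13 + 14 + 8 + 14 + 10)/8 = 11.3750
Σ(x_t−x̄)(x_{t+1}−x̄) = (-2.1094) + (0.3906) + (1.0156) + (4.2656) + (-8.8594) + (-8.8594) + (-3.6094) = -17.7656
Denominator Σ(x_t−x̄)² = 41.8750
r_1 = -17.7656 / 41.8750 = -0.424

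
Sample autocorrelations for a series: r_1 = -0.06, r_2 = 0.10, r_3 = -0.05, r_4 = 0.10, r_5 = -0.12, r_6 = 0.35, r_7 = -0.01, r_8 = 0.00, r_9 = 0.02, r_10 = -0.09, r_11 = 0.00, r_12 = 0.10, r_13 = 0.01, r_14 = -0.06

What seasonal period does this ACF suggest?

6

The largest autocorrelation is r_6 = 0.35; the remaining lags stay at or below 0.10.
The dominant spike at lag 6 indicates a seasonal period of 6.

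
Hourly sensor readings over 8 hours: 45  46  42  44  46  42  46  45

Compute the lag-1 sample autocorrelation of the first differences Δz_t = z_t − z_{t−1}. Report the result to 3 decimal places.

First differences Δz: 1, -4, 2, 2, -4, 4, -1
Mean of differences = 0.0000
Numerator Σ(Δz_t−Δz̄)(Δz_{t+1}−Δz̄) = -36.0000
Denominator Σ(Δz_t−Δz̄)² = 58.0000
r_1(Δz) = -36.0000 / 58.0000 = -0.621

-0.621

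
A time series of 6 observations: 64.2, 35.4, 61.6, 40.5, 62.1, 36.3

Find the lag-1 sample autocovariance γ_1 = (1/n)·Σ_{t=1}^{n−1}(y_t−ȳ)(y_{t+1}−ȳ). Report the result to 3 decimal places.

Mean ȳ = (64.2 + 35.4 + 61.6 + 40.5 + 62.1 + 36.3)/6 = 50.0167
Deviations: 14.1833, -14.6167, 11.5833, -9.5167, 12.0833, -13.7167
Σ_{t=1}^{5}(y_t−ȳ)(y_{t+1}−ȳ) = -767.5936
γ_1 = -767.5936 / 6 = -127.932

-127.932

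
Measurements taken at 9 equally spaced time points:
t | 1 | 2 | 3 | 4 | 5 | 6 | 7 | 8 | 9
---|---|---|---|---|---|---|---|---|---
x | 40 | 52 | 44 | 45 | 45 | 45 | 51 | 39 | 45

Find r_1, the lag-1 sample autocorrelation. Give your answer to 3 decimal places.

-0.536

Mean x̄ = (40 + 52 + 44 + 45 + 45 + 45 + 51 + 39 + 45)/9 = 45.1111
Numerator Σ_{t=1}^{8}(x_t−x̄)(x_{t+1}−x̄) = -78.6790
Denominator Σ(x_t−x̄)² = 146.8889
r_1 = -78.6790 / 146.8889 = -0.536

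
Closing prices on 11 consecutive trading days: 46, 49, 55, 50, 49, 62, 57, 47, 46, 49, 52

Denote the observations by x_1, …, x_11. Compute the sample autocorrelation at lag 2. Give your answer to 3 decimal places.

-0.478

Mean x̄ = (46 + 49 + 55 + 50 + 49 + 62 + 57 + 47 + 46 + 49 + 52)/11 = 51.0909
Numerator Σ_{t=1}^{9}(x_t−x̄)(x_{t+2}−x̄) = -120.8347
Denominator Σ(x_t−x̄)² = 252.9091
r_2 = -120.8347 / 252.9091 = -0.478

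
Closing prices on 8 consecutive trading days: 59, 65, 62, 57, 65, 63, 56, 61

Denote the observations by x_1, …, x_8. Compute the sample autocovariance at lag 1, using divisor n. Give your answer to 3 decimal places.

Mean x̄ = (59 + 65 + 62 + 57 + 65 + 63 + 56 + 61)/8 = 61.0000
Σ_{t=1}^{7}(x_t−x̄)(x_{t+1}−x̄) = -26.0000
γ_1 = -26.0000 / 8 = -3.250

-3.250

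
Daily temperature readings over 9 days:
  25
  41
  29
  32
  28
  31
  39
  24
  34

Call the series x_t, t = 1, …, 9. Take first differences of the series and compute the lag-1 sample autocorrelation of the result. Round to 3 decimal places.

First differences Δx: 16, -12, 3, -4, 3, 8, -15, 10
Mean of differences = 1.1250
Numerator Σ(Δx_t−Δx̄)(Δx_{t+1}−Δx̄) = -480.1406
Denominator Σ(Δx_t−Δx̄)² = 812.8750
r_1(Δx) = -480.1406 / 812.8750 = -0.591

-0.591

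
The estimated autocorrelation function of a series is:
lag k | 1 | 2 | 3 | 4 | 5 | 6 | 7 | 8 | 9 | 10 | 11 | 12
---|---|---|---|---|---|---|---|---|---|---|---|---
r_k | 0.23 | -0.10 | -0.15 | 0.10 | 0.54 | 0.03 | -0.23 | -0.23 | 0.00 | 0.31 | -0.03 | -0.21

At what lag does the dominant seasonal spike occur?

The largest autocorrelation is r_5 = 0.54, with a weaker echo at lag 10 (0.31); the remaining lags stay at or below 0.23.
The dominant spike at lag 5 indicates a seasonal period of 5.

5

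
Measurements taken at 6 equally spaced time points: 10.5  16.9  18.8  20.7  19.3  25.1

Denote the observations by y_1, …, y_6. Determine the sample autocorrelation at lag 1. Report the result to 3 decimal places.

0.172

Mean ȳ = (10.5 + 16.9 + 18.8 + 20.7 + 19.3 + 25.1)/6 = 18.5500
Numerator Σ_{t=1}^{5}(y_t−ȳ)(y_{t+1}−ȳ) = 19.9325
Denominator Σ(y_t−ȳ)² = 115.6750
r_1 = 19.9325 / 115.6750 = 0.172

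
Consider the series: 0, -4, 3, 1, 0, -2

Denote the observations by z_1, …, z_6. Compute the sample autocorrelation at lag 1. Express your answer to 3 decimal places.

-0.311

Mean z̄ = (0 − 4 + 3 + 1 + 0 − 2)/6 = -0.3333
Deviations from mean: 0.3333, -3.6667, 3.3333, 1.3333, 0.3333, -1.6667
Σ(z_t−z̄)(z_{t+1}−z̄) = (-1.2222) + (-12.2222) + (4.4444) + (0.4444) + (-0.5556) = -9.1111
Denominator Σ(z_t−z̄)² = 29.3333
r_1 = -9.1111 / 29.3333 = -0.311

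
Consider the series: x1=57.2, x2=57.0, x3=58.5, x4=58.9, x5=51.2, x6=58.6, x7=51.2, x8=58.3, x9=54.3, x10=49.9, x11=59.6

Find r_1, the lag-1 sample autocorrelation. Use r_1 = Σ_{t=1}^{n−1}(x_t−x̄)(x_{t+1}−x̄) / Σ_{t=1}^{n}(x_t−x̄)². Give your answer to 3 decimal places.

Mean x̄ = (57.2 + 57.0 + 58.5 + 58.9 + 51.2 + 58.6 + 51.2 + 58.3 + 54.3 + 49.9 + 59.6)/11 = 55.8818
Numerator Σ_{t=1}^{10}(x_t−x̄)(x_{t+1}−x̄) = -55.2049
Denominator Σ(x_t−x̄)² = 128.1364
r_1 = -55.2049 / 128.1364 = -0.431

-0.431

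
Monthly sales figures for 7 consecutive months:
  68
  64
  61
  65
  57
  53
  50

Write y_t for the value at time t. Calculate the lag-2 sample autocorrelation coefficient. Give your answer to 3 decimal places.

0.079

Mean ȳ = (68 + 64 + 61 + 65 + 57 + 53 + 50)/7 = 59.7143
Deviations from mean: 8.2857, 4.2857, 1.2857, 5.2857, -2.7143, -6.7143, -9.7143
Σ(y_t−ȳ)(y_{t+2}−ȳ) = (10.6531) + (22.6531) + (-3.4898) + (-35.4898) + (26.3673) = 20.6939
Denominator Σ(y_t−ȳ)² = 263.4286
r_2 = 20.6939 / 263.4286 = 0.079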